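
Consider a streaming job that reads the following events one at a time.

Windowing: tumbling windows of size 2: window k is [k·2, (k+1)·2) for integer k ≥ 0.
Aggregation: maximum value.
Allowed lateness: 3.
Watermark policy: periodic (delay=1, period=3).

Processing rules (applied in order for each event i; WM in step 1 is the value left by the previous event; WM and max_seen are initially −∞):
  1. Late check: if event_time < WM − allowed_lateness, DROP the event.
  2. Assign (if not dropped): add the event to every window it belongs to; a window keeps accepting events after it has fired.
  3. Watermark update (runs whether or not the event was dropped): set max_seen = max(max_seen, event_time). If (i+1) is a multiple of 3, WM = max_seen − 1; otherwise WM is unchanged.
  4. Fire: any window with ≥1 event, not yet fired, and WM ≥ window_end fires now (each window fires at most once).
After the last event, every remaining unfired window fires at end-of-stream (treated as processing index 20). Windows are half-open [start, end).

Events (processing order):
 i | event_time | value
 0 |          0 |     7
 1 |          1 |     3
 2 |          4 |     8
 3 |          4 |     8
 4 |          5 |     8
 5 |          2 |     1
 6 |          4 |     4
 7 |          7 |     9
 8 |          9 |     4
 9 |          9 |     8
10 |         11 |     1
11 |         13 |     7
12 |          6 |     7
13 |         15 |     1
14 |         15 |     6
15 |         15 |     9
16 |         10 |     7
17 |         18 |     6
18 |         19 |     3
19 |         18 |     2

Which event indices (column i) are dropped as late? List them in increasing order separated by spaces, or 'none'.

12 16

i=0 t=0 v=7: → [0,2); WM=−∞
i=1 t=1 v=3: → [0,2); WM=−∞
i=2 t=4 v=8: → [4,6); WM=3; [0,2) fires=7
i=3 t=4 v=8: → [4,6); WM=3
i=4 t=5 v=8: → [4,6); WM=3
i=5 t=2 v=1: → [2,4); WM=4; [2,4) fires=1
i=6 t=4 v=4: → [4,6); WM=4
i=7 t=7 v=9: → [6,8); WM=4
i=8 t=9 v=4: → [8,10); WM=8; [4,6) fires=8 [6,8) fires=9
i=9 t=9 v=8: → [8,10); WM=8
i=10 t=11 v=1: → [10,12); WM=8
i=11 t=13 v=7: → [12,14); WM=12; [8,10) fires=8 [10,12) fires=1
i=12 t=6 v=7: DROP (t<12-3); WM=12
i=13 t=15 v=1: → [14,16); WM=12
i=14 t=15 v=6: → [14,16); WM=14; [12,14) fires=7
i=15 t=15 v=9: → [14,16); WM=14
i=16 t=10 v=7: DROP (t<14-3); WM=14
i=17 t=18 v=6: → [18,20); WM=17; [14,16) fires=9
i=18 t=19 v=3: → [18,20); WM=17
i=19 t=18 v=2: → [18,20); WM=17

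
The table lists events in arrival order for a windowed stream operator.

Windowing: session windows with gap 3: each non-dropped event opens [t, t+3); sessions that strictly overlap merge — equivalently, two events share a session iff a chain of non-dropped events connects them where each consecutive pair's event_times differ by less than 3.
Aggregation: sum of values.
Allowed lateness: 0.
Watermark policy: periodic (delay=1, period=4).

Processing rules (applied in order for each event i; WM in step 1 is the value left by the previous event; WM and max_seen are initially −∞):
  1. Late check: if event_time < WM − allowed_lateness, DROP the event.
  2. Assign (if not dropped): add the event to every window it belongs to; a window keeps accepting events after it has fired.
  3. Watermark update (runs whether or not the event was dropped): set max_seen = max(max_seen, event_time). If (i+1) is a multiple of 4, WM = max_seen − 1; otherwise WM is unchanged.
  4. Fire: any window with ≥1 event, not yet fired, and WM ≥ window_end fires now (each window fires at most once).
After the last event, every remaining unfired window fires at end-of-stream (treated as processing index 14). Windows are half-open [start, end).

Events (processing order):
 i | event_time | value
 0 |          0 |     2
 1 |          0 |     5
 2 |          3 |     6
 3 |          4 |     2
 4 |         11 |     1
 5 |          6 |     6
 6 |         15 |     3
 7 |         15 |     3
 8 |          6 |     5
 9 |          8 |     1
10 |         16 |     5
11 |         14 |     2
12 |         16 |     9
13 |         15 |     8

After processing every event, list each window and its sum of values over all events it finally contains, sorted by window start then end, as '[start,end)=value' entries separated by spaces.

i=0 t=0 v=2: → [0,3); WM=−∞
i=1 t=0 v=5: → [0,3); WM=−∞
i=2 t=3 v=6: → [3,6); WM=−∞
i=3 t=4 v=2: → [3,7); WM=3
i=4 t=11 v=1: → [11,14); WM=3
i=5 t=6 v=6: → [3,9); WM=3
i=6 t=15 v=3: → [15,18); WM=3
i=7 t=15 v=3: → [15,18); WM=14
i=8 t=6 v=5: DROP (t<14-0); WM=14
i=9 t=8 v=1: DROP (t<14-0); WM=14
i=10 t=16 v=5: → [15,19); WM=14
i=11 t=14 v=2: → [14,19); WM=15
i=12 t=16 v=9: → [14,19); WM=15
i=13 t=15 v=8: → [14,19); WM=15

[0,3)=7 [3,9)=14 [11,14)=1 [14,19)=30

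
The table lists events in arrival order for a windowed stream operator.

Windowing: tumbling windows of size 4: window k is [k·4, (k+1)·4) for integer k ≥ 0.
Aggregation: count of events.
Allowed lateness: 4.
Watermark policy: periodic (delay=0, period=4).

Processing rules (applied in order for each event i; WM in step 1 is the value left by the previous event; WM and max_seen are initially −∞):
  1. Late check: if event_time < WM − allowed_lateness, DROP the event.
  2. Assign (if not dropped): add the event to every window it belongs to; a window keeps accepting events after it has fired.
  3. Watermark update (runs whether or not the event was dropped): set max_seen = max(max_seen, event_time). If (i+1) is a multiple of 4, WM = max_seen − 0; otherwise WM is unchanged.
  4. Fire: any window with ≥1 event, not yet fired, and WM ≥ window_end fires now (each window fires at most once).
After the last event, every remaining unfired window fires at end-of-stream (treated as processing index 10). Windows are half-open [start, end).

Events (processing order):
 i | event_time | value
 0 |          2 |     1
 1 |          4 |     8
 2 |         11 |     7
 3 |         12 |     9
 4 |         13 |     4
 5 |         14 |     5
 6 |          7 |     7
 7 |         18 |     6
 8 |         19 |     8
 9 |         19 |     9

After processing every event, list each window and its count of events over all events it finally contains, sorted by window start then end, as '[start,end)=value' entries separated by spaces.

i=0 t=2 v=1: → [0,4); WM=−∞
i=1 t=4 v=8: → [4,8); WM=−∞
i=2 t=11 v=7: → [8,12); WM=−∞
i=3 t=12 v=9: → [12,16); WM=12; [0,4) fires=1 [4,8) fires=1 [8,12) fires=1
i=4 t=13 v=4: → [12,16); WM=12
i=5 t=14 v=5: → [12,16); WM=12
i=6 t=7 v=7: DROP (t<12-4); WM=12
i=7 t=18 v=6: → [16,20); WM=18; [12,16) fires=3
i=8 t=19 v=8: → [16,20); WM=18
i=9 t=19 v=9: → [16,20); WM=18

[0,4)=1 [4,8)=1 [8,12)=1 [12,16)=3 [16,20)=3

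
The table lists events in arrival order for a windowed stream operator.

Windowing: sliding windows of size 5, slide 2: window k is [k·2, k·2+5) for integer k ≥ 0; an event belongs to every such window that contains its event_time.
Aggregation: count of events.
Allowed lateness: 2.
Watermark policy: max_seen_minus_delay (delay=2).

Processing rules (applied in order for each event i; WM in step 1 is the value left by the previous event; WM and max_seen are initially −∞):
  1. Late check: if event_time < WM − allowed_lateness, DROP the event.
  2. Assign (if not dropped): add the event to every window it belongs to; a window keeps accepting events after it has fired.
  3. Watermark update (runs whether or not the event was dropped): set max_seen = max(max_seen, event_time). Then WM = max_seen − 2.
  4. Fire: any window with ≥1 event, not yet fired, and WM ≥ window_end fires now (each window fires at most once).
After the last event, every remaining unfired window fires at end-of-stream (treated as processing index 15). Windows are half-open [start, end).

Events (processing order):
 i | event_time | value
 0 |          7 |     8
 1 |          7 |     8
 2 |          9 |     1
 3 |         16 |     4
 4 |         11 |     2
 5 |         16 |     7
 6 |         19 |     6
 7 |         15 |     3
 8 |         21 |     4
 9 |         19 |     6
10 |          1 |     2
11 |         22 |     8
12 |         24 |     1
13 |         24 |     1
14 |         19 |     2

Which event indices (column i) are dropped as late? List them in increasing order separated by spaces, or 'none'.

4 10 14

i=0 t=7 v=8: → [6,11),[4,9); WM=5
i=1 t=7 v=8: → [6,11),[4,9); WM=5
i=2 t=9 v=1: → [8,13),[6,11); WM=7
i=3 t=16 v=4: → [16,21),[14,19),[12,17); WM=14; [4,9) fires=2 [6,11) fires=3 [8,13) fires=1
i=4 t=11 v=2: DROP (t<14-2); WM=14
i=5 t=16 v=7: → [16,21),[14,19),[12,17); WM=14
i=6 t=19 v=6: → [18,23),[16,21); WM=17; [12,17) fires=2
i=7 t=15 v=3: → [14,19),[12,17); WM=17
i=8 t=21 v=4: → [20,25),[18,23); WM=19; [14,19) fires=3
i=9 t=19 v=6: → [18,23),[16,21); WM=19
i=10 t=1 v=2: DROP (t<19-2); WM=19
i=11 t=22 v=8: → [22,27),[20,25),[18,23); WM=20
i=12 t=24 v=1: → [24,29),[22,27),[20,25); WM=22; [16,21) fires=4
i=13 t=24 v=1: → [24,29),[22,27),[20,25); WM=22
i=14 t=19 v=2: DROP (t<22-2); WM=22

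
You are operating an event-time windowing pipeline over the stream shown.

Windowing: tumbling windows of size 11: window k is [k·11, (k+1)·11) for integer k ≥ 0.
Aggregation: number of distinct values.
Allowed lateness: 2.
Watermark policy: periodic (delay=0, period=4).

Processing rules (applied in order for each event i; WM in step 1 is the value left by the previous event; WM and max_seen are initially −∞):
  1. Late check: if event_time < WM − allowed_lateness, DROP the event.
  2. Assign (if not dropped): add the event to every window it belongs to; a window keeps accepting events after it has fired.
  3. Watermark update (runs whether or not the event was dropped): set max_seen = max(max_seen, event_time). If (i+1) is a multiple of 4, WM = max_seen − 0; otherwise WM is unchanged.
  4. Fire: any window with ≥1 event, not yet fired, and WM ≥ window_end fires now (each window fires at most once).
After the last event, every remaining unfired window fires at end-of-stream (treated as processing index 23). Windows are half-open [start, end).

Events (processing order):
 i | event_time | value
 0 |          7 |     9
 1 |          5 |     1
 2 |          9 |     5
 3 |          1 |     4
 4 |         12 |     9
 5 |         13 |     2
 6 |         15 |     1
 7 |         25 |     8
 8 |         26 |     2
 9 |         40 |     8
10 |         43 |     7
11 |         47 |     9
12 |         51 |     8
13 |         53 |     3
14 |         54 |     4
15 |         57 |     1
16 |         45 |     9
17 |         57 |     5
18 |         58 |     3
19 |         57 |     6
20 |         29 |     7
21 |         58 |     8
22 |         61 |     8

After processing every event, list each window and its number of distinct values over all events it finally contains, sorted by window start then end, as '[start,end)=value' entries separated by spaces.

i=0 t=7 v=9: → [0,11); WM=−∞
i=1 t=5 v=1: → [0,11); WM=−∞
i=2 t=9 v=5: → [0,11); WM=−∞
i=3 t=1 v=4: → [0,11); WM=9
i=4 t=12 v=9: → [11,22); WM=9
i=5 t=13 v=2: → [11,22); WM=9
i=6 t=15 v=1: → [11,22); WM=9
i=7 t=25 v=8: → [22,33); WM=25; [0,11) fires=4 [11,22) fires=3
i=8 t=26 v=2: → [22,33); WM=25
i=9 t=40 v=8: → [33,44); WM=25
i=10 t=43 v=7: → [33,44); WM=25
i=11 t=47 v=9: → [44,55); WM=47; [22,33) fires=2 [33,44) fires=2
i=12 t=51 v=8: → [44,55); WM=47
i=13 t=53 v=3: → [44,55); WM=47
i=14 t=54 v=4: → [44,55); WM=47
i=15 t=57 v=1: → [55,66); WM=57; [44,55) fires=4
i=16 t=45 v=9: DROP (t<57-2); WM=57
i=17 t=57 v=5: → [55,66); WM=57
i=18 t=58 v=3: → [55,66); WM=57
i=19 t=57 v=6: → [55,66); WM=58
i=20 t=29 v=7: DROP (t<58-2); WM=58
i=21 t=58 v=8: → [55,66); WM=58
i=22 t=61 v=8: → [55,66); WM=58

[0,11)=4 [11,22)=3 [22,33)=2 [33,44)=2 [44,55)=4 [55,66)=5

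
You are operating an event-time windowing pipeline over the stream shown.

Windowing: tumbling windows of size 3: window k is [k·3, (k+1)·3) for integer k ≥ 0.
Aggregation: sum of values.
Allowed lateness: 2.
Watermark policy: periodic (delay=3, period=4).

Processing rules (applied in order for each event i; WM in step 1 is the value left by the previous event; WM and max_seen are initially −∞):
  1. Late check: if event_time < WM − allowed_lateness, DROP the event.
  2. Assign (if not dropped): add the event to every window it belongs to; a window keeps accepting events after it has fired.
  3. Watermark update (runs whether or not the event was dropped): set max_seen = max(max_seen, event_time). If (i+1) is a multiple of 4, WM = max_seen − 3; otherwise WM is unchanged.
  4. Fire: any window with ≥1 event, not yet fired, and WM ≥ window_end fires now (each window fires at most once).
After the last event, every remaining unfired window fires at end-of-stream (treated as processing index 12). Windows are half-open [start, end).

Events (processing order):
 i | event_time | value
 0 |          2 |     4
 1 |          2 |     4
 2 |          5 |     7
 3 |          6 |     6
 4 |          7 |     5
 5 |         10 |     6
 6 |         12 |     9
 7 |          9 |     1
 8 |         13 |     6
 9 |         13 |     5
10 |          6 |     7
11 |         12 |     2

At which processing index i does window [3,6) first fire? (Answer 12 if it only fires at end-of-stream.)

i=0 t=2 v=4: → [0,3); WM=−∞
i=1 t=2 v=4: → [0,3); WM=−∞
i=2 t=5 v=7: → [3,6); WM=−∞
i=3 t=6 v=6: → [6,9); WM=3; [0,3) fires=8
i=4 t=7 v=5: → [6,9); WM=3
i=5 t=10 v=6: → [9,12); WM=3
i=6 t=12 v=9: → [12,15); WM=3
i=7 t=9 v=1: → [9,12); WM=9; [3,6) fires=7 [6,9) fires=11
i=8 t=13 v=6: → [12,15); WM=9
i=9 t=13 v=5: → [12,15); WM=9
i=10 t=6 v=7: DROP (t<9-2); WM=9
i=11 t=12 v=2: → [12,15); WM=10

7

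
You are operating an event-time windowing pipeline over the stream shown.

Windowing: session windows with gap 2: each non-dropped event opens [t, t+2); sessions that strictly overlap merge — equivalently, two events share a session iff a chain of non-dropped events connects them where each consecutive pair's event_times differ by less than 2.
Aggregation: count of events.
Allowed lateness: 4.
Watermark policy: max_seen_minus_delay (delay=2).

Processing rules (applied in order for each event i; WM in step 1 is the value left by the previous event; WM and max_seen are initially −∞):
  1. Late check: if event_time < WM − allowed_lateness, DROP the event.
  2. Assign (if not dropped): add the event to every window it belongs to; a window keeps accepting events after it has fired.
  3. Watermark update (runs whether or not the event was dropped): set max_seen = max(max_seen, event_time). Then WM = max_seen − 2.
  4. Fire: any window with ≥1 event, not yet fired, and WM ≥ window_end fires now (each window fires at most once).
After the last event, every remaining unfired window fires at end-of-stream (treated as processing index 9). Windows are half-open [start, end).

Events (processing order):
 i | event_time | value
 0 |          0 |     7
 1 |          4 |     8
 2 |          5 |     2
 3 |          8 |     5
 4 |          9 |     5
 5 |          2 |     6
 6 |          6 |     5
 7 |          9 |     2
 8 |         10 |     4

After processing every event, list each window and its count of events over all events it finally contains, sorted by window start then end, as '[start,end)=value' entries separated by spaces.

i=0 t=0 v=7: → [0,2); WM=-2
i=1 t=4 v=8: → [4,6); WM=2
i=2 t=5 v=2: → [4,7); WM=3
i=3 t=8 v=5: → [8,10); WM=6
i=4 t=9 v=5: → [8,11); WM=7
i=5 t=2 v=6: DROP (t<7-4); WM=7
i=6 t=6 v=5: → [4,8); WM=7
i=7 t=9 v=2: → [8,11); WM=7
i=8 t=10 v=4: → [8,12); WM=8

[0,2)=1 [4,8)=3 [8,12)=4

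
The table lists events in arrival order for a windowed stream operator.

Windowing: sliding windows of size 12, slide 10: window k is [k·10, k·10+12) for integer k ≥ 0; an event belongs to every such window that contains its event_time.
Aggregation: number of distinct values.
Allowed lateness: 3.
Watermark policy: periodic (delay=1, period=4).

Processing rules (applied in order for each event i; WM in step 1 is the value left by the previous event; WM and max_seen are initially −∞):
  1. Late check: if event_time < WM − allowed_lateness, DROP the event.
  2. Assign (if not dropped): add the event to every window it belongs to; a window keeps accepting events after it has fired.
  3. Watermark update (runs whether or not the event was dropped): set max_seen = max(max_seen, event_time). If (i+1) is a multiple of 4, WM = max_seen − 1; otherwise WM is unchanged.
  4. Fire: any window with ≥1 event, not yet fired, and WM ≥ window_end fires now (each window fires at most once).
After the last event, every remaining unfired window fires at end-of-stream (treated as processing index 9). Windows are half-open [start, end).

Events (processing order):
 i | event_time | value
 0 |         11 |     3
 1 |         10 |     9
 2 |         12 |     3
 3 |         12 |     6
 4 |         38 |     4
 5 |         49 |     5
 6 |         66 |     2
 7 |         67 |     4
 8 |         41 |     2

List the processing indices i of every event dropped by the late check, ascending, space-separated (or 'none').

i=0 t=11 v=3: → [10,22),[0,12); WM=−∞
i=1 t=10 v=9: → [10,22),[0,12); WM=−∞
i=2 t=12 v=3: → [10,22); WM=−∞
i=3 t=12 v=6: → [10,22); WM=11
i=4 t=38 v=4: → [30,42); WM=11
i=5 t=49 v=5: → [40,52); WM=11
i=6 t=66 v=2: → [60,72); WM=11
i=7 t=67 v=4: → [60,72); WM=66; [0,12) fires=2 [10,22) fires=3 [30,42) fires=1 [40,52) fires=1
i=8 t=41 v=2: DROP (t<66-3); WM=66

8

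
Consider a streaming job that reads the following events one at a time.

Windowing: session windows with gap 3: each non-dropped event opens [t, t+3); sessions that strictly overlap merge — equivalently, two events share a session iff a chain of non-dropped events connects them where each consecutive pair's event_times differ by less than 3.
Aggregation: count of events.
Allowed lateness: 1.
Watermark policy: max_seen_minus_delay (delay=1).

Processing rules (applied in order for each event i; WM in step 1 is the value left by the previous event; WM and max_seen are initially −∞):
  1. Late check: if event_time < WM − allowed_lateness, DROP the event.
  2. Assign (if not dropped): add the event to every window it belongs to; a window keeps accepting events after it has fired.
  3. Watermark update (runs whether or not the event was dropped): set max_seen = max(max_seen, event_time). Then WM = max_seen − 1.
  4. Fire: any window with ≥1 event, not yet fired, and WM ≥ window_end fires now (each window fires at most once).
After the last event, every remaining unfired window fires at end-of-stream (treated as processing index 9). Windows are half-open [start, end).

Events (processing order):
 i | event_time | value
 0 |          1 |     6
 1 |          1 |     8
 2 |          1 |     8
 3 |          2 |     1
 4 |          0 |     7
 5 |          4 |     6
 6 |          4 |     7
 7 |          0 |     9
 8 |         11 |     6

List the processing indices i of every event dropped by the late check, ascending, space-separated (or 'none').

7

i=0 t=1 v=6: → [1,4); WM=0
i=1 t=1 v=8: → [1,4); WM=0
i=2 t=1 v=8: → [1,4); WM=0
i=3 t=2 v=1: → [1,5); WM=1
i=4 t=0 v=7: → [0,5); WM=1
i=5 t=4 v=6: → [0,7); WM=3
i=6 t=4 v=7: → [0,7); WM=3
i=7 t=0 v=9: DROP (t<3-1); WM=3
i=8 t=11 v=6: → [11,14); WM=10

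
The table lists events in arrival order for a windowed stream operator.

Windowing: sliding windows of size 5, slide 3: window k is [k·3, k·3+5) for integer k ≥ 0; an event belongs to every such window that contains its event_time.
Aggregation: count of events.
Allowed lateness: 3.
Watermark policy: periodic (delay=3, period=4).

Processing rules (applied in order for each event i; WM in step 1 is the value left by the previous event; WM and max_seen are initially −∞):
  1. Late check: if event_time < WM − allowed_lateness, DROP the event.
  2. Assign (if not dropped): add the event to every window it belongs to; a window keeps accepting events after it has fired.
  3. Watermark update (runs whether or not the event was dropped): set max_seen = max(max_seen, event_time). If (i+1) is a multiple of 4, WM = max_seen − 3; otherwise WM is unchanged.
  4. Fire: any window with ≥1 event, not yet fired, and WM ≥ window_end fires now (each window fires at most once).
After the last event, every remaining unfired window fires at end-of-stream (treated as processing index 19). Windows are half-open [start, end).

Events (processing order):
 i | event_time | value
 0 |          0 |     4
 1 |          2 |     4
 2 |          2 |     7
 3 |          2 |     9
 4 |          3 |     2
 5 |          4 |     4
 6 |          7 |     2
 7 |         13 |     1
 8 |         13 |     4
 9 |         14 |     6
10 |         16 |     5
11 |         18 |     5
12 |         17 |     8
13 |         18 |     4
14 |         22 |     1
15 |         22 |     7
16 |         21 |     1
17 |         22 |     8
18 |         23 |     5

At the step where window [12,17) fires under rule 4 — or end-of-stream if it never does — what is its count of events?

4

i=0 t=0 v=4: → [0,5); WM=−∞
i=1 t=2 v=4: → [0,5); WM=−∞
i=2 t=2 v=7: → [0,5); WM=−∞
i=3 t=2 v=9: → [0,5); WM=-1
i=4 t=3 v=2: → [3,8),[0,5); WM=-1
i=5 t=4 v=4: → [3,8),[0,5); WM=-1
i=6 t=7 v=2: → [6,11),[3,8); WM=-1
i=7 t=13 v=1: → [12,17),[9,14); WM=10; [0,5) fires=6 [3,8) fires=3
i=8 t=13 v=4: → [12,17),[9,14); WM=10
i=9 t=14 v=6: → [12,17); WM=10
i=10 t=16 v=5: → [15,20),[12,17); WM=10
i=11 t=18 v=5: → [18,23),[15,20); WM=15; [6,11) fires=1 [9,14) fires=2
i=12 t=17 v=8: → [15,20); WM=15
i=13 t=18 v=4: → [18,23),[15,20); WM=15
i=14 t=22 v=1: → [21,26),[18,23); WM=15
i=15 t=22 v=7: → [21,26),[18,23); WM=19; [12,17) fires=4
i=16 t=21 v=1: → [21,26),[18,23); WM=19
i=17 t=22 v=8: → [21,26),[18,23); WM=19
i=18 t=23 v=5: → [21,26); WM=19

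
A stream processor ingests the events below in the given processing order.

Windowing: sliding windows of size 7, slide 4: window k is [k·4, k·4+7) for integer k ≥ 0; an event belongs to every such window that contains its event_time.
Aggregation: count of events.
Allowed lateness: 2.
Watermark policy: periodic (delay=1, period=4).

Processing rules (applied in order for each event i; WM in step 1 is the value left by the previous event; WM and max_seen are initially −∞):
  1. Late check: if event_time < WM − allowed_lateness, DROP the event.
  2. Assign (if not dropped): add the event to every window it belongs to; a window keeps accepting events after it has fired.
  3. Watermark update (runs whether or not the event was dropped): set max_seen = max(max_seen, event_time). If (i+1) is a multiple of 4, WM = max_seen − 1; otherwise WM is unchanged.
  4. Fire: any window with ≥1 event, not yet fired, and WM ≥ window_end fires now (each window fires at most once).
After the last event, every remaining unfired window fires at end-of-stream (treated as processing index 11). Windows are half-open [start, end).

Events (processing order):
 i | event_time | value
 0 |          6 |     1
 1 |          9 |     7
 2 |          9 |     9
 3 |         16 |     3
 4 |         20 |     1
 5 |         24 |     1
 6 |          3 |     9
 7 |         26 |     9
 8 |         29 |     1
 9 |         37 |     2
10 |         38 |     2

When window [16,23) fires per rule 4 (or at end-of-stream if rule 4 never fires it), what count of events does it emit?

2

i=0 t=6 v=1: → [4,11),[0,7); WM=−∞
i=1 t=9 v=7: → [8,15),[4,11); WM=−∞
i=2 t=9 v=9: → [8,15),[4,11); WM=−∞
i=3 t=16 v=3: → [16,23),[12,19); WM=15; [0,7) fires=1 [4,11) fires=3 [8,15) fires=2
i=4 t=20 v=1: → [20,27),[16,23); WM=15
i=5 t=24 v=1: → [24,31),[20,27); WM=15
i=6 t=3 v=9: DROP (t<15-2); WM=15
i=7 t=26 v=9: → [24,31),[20,27); WM=25; [12,19) fires=1 [16,23) fires=2
i=8 t=29 v=1: → [28,35),[24,31); WM=25
i=9 t=37 v=2: → [36,43),[32,39); WM=25
i=10 t=38 v=2: → [36,43),[32,39); WM=25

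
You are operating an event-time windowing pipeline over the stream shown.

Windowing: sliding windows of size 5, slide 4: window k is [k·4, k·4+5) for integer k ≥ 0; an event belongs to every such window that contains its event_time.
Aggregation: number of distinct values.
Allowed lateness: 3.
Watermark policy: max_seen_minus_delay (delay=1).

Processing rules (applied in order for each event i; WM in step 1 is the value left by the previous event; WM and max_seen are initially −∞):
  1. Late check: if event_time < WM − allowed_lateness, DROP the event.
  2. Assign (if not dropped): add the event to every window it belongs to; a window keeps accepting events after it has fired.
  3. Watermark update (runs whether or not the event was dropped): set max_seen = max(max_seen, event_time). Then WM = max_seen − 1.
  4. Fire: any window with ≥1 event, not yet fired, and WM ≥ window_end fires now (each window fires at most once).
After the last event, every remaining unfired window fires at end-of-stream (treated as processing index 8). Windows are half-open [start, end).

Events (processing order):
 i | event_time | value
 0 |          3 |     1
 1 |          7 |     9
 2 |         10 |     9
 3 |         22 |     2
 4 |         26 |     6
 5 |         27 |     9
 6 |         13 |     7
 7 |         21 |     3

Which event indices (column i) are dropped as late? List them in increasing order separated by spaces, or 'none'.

6 7

i=0 t=3 v=1: → [0,5); WM=2
i=1 t=7 v=9: → [4,9); WM=6; [0,5) fires=1
i=2 t=10 v=9: → [8,13); WM=9; [4,9) fires=1
i=3 t=22 v=2: → [20,25); WM=21; [8,13) fires=1
i=4 t=26 v=6: → [24,29); WM=25; [20,25) fires=1
i=5 t=27 v=9: → [24,29); WM=26
i=6 t=13 v=7: DROP (t<26-3); WM=26
i=7 t=21 v=3: DROP (t<26-3); WM=26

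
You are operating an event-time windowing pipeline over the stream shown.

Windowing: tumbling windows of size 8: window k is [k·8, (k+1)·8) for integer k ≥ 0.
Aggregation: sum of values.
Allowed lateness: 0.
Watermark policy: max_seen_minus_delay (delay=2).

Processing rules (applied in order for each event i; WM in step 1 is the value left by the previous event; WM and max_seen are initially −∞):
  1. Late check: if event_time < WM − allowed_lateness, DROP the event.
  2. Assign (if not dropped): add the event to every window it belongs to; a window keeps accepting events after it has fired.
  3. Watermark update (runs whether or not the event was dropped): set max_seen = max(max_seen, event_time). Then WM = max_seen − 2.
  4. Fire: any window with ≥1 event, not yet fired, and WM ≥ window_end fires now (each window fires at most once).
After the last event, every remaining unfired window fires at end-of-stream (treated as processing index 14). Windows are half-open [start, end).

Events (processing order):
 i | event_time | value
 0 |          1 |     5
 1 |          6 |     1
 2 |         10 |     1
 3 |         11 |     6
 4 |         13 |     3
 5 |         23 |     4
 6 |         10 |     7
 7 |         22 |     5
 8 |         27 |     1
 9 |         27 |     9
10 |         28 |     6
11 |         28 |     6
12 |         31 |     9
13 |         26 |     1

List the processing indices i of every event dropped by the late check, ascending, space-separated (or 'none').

i=0 t=1 v=5: → [0,8); WM=-1
i=1 t=6 v=1: → [0,8); WM=4
i=2 t=10 v=1: → [8,16); WM=8; [0,8) fires=6
i=3 t=11 v=6: → [8,16); WM=9
i=4 t=13 v=3: → [8,16); WM=11
i=5 t=23 v=4: → [16,24); WM=21; [8,16) fires=10
i=6 t=10 v=7: DROP (t<21-0); WM=21
i=7 t=22 v=5: → [16,24); WM=21
i=8 t=27 v=1: → [24,32); WM=25; [16,24) fires=9
i=9 t=27 v=9: → [24,32); WM=25
i=10 t=28 v=6: → [24,32); WM=26
i=11 t=28 v=6: → [24,32); WM=26
i=12 t=31 v=9: → [24,32); WM=29
i=13 t=26 v=1: DROP (t<29-0); WM=29

6 13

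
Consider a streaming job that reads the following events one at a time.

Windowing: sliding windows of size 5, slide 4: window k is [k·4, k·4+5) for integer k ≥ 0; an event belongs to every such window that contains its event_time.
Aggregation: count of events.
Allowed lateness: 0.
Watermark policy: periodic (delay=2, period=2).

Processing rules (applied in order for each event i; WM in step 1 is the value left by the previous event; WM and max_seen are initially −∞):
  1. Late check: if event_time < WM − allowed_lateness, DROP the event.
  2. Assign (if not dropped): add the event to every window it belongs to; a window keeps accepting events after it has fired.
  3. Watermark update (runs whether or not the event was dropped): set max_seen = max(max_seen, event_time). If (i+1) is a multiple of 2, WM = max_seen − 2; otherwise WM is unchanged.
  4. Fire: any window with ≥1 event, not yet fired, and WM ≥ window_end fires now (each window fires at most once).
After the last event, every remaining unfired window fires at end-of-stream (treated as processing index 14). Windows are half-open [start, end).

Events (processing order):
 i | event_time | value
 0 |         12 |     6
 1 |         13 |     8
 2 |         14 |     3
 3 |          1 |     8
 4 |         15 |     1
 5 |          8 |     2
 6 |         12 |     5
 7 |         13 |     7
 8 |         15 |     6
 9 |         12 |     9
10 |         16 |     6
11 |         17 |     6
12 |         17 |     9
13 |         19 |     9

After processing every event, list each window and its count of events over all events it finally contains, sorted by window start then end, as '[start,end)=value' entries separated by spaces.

i=0 t=12 v=6: → [12,17),[8,13); WM=−∞
i=1 t=13 v=8: → [12,17); WM=11
i=2 t=14 v=3: → [12,17); WM=11
i=3 t=1 v=8: DROP (t<11-0); WM=12
i=4 t=15 v=1: → [12,17); WM=12
i=5 t=8 v=2: DROP (t<12-0); WM=13; [8,13) fires=1
i=6 t=12 v=5: DROP (t<13-0); WM=13
i=7 t=13 v=7: → [12,17); WM=13
i=8 t=15 v=6: → [12,17); WM=13
i=9 t=12 v=9: DROP (t<13-0); WM=13
i=10 t=16 v=6: → [16,21),[12,17); WM=13
i=11 t=17 v=6: → [16,21); WM=15
i=12 t=17 v=9: → [16,21); WM=15
i=13 t=19 v=9: → [16,21); WM=17; [12,17) fires=7

[8,13)=1 [12,17)=7 [16,21)=4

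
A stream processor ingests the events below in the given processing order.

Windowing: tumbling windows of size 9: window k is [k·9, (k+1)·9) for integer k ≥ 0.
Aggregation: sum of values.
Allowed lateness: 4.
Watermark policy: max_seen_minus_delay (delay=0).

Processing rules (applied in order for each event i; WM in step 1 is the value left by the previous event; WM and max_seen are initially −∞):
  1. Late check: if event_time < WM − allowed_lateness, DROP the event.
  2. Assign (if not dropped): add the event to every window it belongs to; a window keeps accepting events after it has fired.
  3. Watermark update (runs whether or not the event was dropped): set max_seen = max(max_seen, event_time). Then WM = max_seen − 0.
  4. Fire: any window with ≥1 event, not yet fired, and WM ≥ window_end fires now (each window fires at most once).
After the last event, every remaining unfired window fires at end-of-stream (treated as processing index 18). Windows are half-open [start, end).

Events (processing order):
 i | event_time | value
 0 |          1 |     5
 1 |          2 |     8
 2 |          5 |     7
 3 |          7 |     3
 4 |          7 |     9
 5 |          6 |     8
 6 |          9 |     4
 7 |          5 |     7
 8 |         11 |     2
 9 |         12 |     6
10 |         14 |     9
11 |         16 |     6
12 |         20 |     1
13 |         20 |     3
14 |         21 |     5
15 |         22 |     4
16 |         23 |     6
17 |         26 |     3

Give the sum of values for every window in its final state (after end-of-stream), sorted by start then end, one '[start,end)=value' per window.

i=0 t=1 v=5: → [0,9); WM=1
i=1 t=2 v=8: → [0,9); WM=2
i=2 t=5 v=7: → [0,9); WM=5
i=3 t=7 v=3: → [0,9); WM=7
i=4 t=7 v=9: → [0,9); WM=7
i=5 t=6 v=8: → [0,9); WM=7
i=6 t=9 v=4: → [9,18); WM=9; [0,9) fires=40
i=7 t=5 v=7: → [0,9); WM=9
i=8 t=11 v=2: → [9,18); WM=11
i=9 t=12 v=6: → [9,18); WM=12
i=10 t=14 v=9: → [9,18); WM=14
i=11 t=16 v=6: → [9,18); WM=16
i=12 t=20 v=1: → [18,27); WM=20; [9,18) fires=27
i=13 t=20 v=3: → [18,27); WM=20
i=14 t=21 v=5: → [18,27); WM=21
i=15 t=22 v=4: → [18,27); WM=22
i=16 t=23 v=6: → [18,27); WM=23
i=17 t=26 v=3: → [18,27); WM=26

[0,9)=47 [9,18)=27 [18,27)=22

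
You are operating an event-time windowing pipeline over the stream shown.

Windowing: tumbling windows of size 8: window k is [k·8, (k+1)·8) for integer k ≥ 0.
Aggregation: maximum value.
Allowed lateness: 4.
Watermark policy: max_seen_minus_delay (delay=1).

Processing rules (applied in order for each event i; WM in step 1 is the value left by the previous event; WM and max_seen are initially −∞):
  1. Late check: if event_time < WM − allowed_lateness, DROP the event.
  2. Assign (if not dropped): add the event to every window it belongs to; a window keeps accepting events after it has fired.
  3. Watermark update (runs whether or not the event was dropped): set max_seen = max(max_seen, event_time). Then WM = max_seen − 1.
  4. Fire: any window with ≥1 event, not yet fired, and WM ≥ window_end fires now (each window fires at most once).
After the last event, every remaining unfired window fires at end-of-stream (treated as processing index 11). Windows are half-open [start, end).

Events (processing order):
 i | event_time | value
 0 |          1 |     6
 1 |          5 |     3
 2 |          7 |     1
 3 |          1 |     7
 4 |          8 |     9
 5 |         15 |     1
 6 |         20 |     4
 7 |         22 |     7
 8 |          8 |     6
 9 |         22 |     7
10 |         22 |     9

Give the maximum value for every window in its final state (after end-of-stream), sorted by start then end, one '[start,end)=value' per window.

i=0 t=1 v=6: → [0,8); WM=0
i=1 t=5 v=3: → [0,8); WM=4
i=2 t=7 v=1: → [0,8); WM=6
i=3 t=1 v=7: DROP (t<6-4); WM=6
i=4 t=8 v=9: → [8,16); WM=7
i=5 t=15 v=1: → [8,16); WM=14; [0,8) fires=6
i=6 t=20 v=4: → [16,24); WM=19; [8,16) fires=9
i=7 t=22 v=7: → [16,24); WM=21
i=8 t=8 v=6: DROP (t<21-4); WM=21
i=9 t=22 v=7: → [16,24); WM=21
i=10 t=22 v=9: → [16,24); WM=21

[0,8)=6 [8,16)=9 [16,24)=9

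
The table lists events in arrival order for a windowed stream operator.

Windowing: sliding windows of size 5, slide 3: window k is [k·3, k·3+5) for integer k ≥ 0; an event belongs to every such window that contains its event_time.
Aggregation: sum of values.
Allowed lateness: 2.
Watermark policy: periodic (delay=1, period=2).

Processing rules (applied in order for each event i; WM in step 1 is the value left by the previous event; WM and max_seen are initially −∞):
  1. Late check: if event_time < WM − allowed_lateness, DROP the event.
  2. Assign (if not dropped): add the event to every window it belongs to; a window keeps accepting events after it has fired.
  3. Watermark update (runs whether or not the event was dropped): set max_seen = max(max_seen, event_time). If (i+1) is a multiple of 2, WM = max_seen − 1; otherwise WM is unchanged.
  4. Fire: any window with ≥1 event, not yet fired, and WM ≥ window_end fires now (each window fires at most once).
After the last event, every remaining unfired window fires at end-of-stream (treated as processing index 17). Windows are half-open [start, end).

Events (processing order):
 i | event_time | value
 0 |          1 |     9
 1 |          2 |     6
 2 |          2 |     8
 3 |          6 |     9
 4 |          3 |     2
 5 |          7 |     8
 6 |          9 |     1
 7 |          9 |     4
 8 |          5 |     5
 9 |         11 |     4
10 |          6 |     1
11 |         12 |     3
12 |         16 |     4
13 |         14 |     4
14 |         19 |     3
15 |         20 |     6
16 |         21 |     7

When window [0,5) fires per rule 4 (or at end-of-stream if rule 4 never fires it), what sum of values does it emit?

23

i=0 t=1 v=9: → [0,5); WM=−∞
i=1 t=2 v=6: → [0,5); WM=1
i=2 t=2 v=8: → [0,5); WM=1
i=3 t=6 v=9: → [6,11),[3,8); WM=5; [0,5) fires=23
i=4 t=3 v=2: → [3,8),[0,5); WM=5
i=5 t=7 v=8: → [6,11),[3,8); WM=6
i=6 t=9 v=1: → [9,14),[6,11); WM=6
i=7 t=9 v=4: → [9,14),[6,11); WM=8; [3,8) fires=19
i=8 t=5 v=5: DROP (t<8-2); WM=8
i=9 t=11 v=4: → [9,14); WM=10
i=10 t=6 v=1: DROP (t<10-2); WM=10
i=11 t=12 v=3: → [12,17),[9,14); WM=11; [6,11) fires=22
i=12 t=16 v=4: → [15,20),[12,17); WM=11
i=13 t=14 v=4: → [12,17); WM=15; [9,14) fires=12
i=14 t=19 v=3: → [18,23),[15,20); WM=15
i=15 t=20 v=6: → [18,23); WM=19; [12,17) fires=11
i=16 t=21 v=7: → [21,26),[18,23); WM=19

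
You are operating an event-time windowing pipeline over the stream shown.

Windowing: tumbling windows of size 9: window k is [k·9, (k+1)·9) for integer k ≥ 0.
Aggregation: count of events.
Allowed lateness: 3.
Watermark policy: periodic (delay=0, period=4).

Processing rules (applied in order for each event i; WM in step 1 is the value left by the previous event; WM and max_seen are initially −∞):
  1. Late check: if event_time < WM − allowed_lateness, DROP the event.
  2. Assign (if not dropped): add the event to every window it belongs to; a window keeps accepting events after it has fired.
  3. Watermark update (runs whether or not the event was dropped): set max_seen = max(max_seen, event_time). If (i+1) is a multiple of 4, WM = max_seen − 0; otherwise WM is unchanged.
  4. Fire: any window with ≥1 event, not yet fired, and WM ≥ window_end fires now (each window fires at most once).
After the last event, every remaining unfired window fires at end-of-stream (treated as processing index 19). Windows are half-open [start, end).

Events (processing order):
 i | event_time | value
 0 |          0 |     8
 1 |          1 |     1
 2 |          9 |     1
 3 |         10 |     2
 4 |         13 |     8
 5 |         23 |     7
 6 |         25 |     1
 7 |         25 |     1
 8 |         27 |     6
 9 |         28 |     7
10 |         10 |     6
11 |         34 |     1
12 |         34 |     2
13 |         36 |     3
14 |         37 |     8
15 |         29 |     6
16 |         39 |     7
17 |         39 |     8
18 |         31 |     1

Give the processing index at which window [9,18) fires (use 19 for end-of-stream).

i=0 t=0 v=8: → [0,9); WM=−∞
i=1 t=1 v=1: → [0,9); WM=−∞
i=2 t=9 v=1: → [9,18); WM=−∞
i=3 t=10 v=2: → [9,18); WM=10; [0,9) fires=2
i=4 t=13 v=8: → [9,18); WM=10
i=5 t=23 v=7: → [18,27); WM=10
i=6 t=25 v=1: → [18,27); WM=10
i=7 t=25 v=1: → [18,27); WM=25; [9,18) fires=3
i=8 t=27 v=6: → [27,36); WM=25
i=9 t=28 v=7: → [27,36); WM=25
i=10 t=10 v=6: DROP (t<25-3); WM=25
i=11 t=34 v=1: → [27,36); WM=34; [18,27) fires=3
i=12 t=34 v=2: → [27,36); WM=34
i=13 t=36 v=3: → [36,45); WM=34
i=14 t=37 v=8: → [36,45); WM=34
i=15 t=29 v=6: DROP (t<34-3); WM=37; [27,36) fires=4
i=16 t=39 v=7: → [36,45); WM=37
i=17 t=39 v=8: → [36,45); WM=37
i=18 t=31 v=1: DROP (t<37-3); WM=37

7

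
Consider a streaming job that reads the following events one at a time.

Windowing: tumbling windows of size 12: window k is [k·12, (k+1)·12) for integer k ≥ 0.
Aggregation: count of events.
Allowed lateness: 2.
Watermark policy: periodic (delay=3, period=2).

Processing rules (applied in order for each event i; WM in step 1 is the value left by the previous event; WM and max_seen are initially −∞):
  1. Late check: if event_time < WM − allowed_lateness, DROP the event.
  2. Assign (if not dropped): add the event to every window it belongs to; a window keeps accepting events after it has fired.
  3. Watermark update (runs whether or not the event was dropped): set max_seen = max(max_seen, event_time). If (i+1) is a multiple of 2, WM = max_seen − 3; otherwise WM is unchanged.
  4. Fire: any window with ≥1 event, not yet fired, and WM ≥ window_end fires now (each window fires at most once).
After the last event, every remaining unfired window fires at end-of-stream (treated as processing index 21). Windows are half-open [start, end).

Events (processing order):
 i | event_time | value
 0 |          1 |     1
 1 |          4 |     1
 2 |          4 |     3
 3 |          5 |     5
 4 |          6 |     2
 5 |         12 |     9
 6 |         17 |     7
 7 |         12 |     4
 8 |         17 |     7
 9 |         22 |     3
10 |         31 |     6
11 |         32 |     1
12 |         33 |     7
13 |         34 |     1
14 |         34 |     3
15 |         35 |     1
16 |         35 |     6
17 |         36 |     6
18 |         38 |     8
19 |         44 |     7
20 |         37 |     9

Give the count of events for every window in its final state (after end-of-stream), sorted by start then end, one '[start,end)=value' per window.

[0,12)=5 [12,24)=5 [24,36)=7 [36,48)=3

i=0 t=1 v=1: → [0,12); WM=−∞
i=1 t=4 v=1: → [0,12); WM=1
i=2 t=4 v=3: → [0,12); WM=1
i=3 t=5 v=5: → [0,12); WM=2
i=4 t=6 v=2: → [0,12); WM=2
i=5 t=12 v=9: → [12,24); WM=9
i=6 t=17 v=7: → [12,24); WM=9
i=7 t=12 v=4: → [12,24); WM=14; [0,12) fires=5
i=8 t=17 v=7: → [12,24); WM=14
i=9 t=22 v=3: → [12,24); WM=19
i=10 t=31 v=6: → [24,36); WM=19
i=11 t=32 v=1: → [24,36); WM=29; [12,24) fires=5
i=12 t=33 v=7: → [24,36); WM=29
i=13 t=34 v=1: → [24,36); WM=31
i=14 t=34 v=3: → [24,36); WM=31
i=15 t=35 v=1: → [24,36); WM=32
i=16 t=35 v=6: → [24,36); WM=32
i=17 t=36 v=6: → [36,48); WM=33
i=18 t=38 v=8: → [36,48); WM=33
i=19 t=44 v=7: → [36,48); WM=41; [24,36) fires=7
i=20 t=37 v=9: DROP (t<41-2); WM=41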